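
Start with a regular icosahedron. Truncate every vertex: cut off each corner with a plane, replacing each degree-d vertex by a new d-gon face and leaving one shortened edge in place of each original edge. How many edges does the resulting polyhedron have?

The base solid has V = 12, E = 30, F = 20.
Truncation replaces each original edge-end by a new vertex, so V′ = 2E = 60.
Each original edge survives, and each old vertex of degree d contributes d new edges; summing degrees gives Σd = 2E, so E′ = E + 2E = 3E = 90.
Each original face survives and each original vertex becomes one new face: F′ = F + V = 32.

90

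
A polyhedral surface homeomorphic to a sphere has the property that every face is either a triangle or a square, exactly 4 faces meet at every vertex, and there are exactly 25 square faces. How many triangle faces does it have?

8

Let x be the number of triangles; then F = 25 + x.
Edge–face incidences: 2E = 4·25 + 3·x = 100 + 3x.
Every vertex has degree 4, so 4V = 2E.
Euler: V − E + F = 2 ⇒ (2E)/4 − E + (25 + x) = 2.
Multiply by 8: 2·(2E) − 4·(2E) + 8·(25 + x) = 16, i.e. 200 + 8x − 2·(100 + 3x) = 16.
Collecting terms: 2x = 16, so x = 8.
Then 2E = 100 + 3·8 = 124, so E = 62, V = 2E/4 = 31, F = 25 + 8 = 33.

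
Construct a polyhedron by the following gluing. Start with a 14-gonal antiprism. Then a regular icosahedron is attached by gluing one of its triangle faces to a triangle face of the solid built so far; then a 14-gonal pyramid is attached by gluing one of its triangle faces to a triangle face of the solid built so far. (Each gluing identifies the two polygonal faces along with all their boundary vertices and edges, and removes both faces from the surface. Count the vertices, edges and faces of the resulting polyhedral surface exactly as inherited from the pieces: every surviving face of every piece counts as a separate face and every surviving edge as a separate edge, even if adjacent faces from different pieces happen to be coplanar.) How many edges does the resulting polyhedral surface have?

A 14-gonal antiprism: V=28, E=56, F=30.
Attach a regular icosahedron (V=12, E=30, F=20) along a 3-gon: merge 3 vertices and 3 edges, delete both glued faces → V=37, E=83, F=48.
Attach a 14-gonal pyramid (V=15, E=28, F=15) along a 3-gon: merge 3 vertices and 3 edges, delete both glued faces → V=49, E=108, F=61.
Check: V − E + F = 49 − 108 + 61 = 2.

108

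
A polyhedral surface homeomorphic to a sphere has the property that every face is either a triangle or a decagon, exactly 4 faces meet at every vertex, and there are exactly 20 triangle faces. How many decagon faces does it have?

Let x be the number of decagons; then F = 20 + x.
Edge–face incidences: 2E = 3·20 + 10·x = 60 + 10x.
Every vertex has degree 4, so 4V = 2E.
Euler: V − E + F = 2 ⇒ (2E)/4 − E + (20 + x) = 2.
Multiply by 8: 2·(2E) − 4·(2E) + 8·(20 + x) = 16, i.e. 160 + 8x − 2·(60 + 10x) = 16.
Collecting terms: −12x + 40 = 16, so −12x = −24, so x = 2.
Then 2E = 60 + 10·2 = 80, so E = 40, V = 2E/4 = 20, F = 20 + 2 = 22.

2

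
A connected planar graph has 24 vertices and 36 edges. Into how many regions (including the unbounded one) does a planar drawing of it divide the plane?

Euler's formula for a connected plane graph: V − E + F = 2, so F = 2 − 24 + 36 = 14.

14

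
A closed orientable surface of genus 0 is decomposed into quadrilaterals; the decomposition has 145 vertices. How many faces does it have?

143

χ = 2 − 2·0 = 2, and every face is a square so 4F = 2E.
V − E + F = 2 with E = 4F/2 gives 145 − (4/2 − 1)·F = 2, so F = 143 and E = 286.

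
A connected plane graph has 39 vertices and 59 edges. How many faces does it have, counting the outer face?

22

Euler's formula for a connected plane graph: V − E + F = 2, so F = 2 − 39 + 59 = 22.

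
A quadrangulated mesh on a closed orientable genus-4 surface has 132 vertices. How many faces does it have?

138

χ = 2 − 2·4 = -6, and every face is a square so 4F = 2E.
V − E + F = -6 with E = 4F/2 gives 132 − (4/2 − 1)·F = -6, so F = 138 and E = 276.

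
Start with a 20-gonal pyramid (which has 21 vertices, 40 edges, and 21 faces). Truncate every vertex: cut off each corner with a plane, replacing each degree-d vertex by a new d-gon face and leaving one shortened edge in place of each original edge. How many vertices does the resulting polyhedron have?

80

Truncation replaces each original edge-end by a new vertex, so V′ = 2E = 80.
Each original edge survives, and each old vertex of degree d contributes d new edges; summing degrees gives Σd = 2E, so E′ = E + 2E = 3E = 120.
Each original face survives and each original vertex becomes one new face: F′ = F + V = 42.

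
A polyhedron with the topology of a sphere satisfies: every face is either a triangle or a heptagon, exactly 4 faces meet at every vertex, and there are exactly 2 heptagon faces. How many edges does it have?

Let x be the number of triangles; then F = 2 + x.
Edge–face incidences: 2E = 7·2 + 3·x = 14 + 3x.
Every vertex has degree 4, so 4V = 2E.
Euler: V − E + F = 2 ⇒ (2E)/4 − E + (2 + x) = 2.
Multiply by 8: 2·(2E) − 4·(2E) + 8·(2 + x) = 16, i.e. 16 + 8x − 2·(14 + 3x) = 16.
Collecting terms: 2x − 12 = 16, so 2x = 28, so x = 14.
Then 2E = 14 + 3·14 = 56, so E = 28, V = 2E/4 = 14, F = 2 + 14 = 16.

28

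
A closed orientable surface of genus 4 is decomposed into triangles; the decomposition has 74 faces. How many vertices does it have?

χ = 2 − 2·4 = -6, and every face is a triangle so 3F = 2E.
E = 3·74/2 = 111. Then V = -6 + E − F = -6 + 111 − 74 = 31.

31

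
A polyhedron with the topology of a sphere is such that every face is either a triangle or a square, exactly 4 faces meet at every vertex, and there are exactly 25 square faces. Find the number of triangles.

8

Let x be the number of triangles; then F = 25 + x.
Edge–face incidences: 2E = 4·25 + 3·x = 100 + 3x.
Every vertex has degree 4, so 4V = 2E.
Euler: V − E + F = 2 ⇒ (2E)/4 − E + (25 + x) = 2.
Multiply by 8: 2·(2E) − 4·(2E) + 8·(25 + x) = 16, i.e. 200 + 8x − 2·(100 + 3x) = 16.
Collecting terms: 2x = 16, so x = 8.
Then 2E = 100 + 3·8 = 124, so E = 62, V = 2E/4 = 31, F = 25 + 8 = 33.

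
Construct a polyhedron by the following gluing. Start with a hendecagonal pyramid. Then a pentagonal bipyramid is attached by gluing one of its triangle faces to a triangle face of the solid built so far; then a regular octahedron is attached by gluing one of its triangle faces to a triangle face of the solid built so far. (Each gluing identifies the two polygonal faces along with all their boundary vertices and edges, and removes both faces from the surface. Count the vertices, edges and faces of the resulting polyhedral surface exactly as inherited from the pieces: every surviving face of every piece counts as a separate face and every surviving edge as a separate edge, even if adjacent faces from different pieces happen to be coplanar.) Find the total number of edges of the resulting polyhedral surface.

43

A hendecagonal pyramid: V=12, E=22, F=12.
Attach a pentagonal bipyramid (V=7, E=15, F=10) along a 3-gon: merge 3 vertices and 3 edges, delete both glued faces → V=16, E=34, F=20.
Attach a regular octahedron (V=6, E=12, F=8) along a 3-gon: merge 3 vertices and 3 edges, delete both glued faces → V=19, E=43, F=26.
Check: V − E + F = 19 − 43 + 26 = 2.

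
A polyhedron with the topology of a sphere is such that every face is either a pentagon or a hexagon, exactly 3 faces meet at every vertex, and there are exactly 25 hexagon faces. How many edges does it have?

Let x be the number of pentagons; then F = 25 + x.
Edge–face incidences: 2E = 6·25 + 5·x = 150 + 5x.
Every vertex has degree 3, so 3V = 2E.
Euler: V − E + F = 2 ⇒ (2E)/3 − E + (25 + x) = 2.
Multiply by 6: 2·(2E) − 3·(2E) + 6·(25 + x) = 12, i.e. 150 + 6x − (150 + 5x) = 12.
Collecting terms: x = 12.
Then 2E = 150 + 5·12 = 210, so E = 105, V = 2E/3 = 70, F = 25 + 12 = 37.

105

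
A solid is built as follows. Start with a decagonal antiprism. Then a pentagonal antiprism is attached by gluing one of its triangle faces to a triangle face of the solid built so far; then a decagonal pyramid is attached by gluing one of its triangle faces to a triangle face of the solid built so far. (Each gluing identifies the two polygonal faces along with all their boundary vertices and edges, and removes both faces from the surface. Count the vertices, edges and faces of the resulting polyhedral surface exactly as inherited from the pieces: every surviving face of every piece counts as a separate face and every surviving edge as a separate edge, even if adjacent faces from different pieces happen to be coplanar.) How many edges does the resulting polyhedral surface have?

74

A decagonal antiprism: V=20, E=40, F=22.
Attach a pentagonal antiprism (V=10, E=20, F=12) along a 3-gon: merge 3 vertices and 3 edges, delete both glued faces → V=27, E=57, F=32.
Attach a decagonal pyramid (V=11, E=20, F=11) along a 3-gon: merge 3 vertices and 3 edges, delete both glued faces → V=35, E=74, F=41.
Check: V − E + F = 35 − 74 + 41 = 2.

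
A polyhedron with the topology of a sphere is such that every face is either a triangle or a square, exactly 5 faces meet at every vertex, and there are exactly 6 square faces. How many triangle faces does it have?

32

Let x be the number of triangles; then F = 6 + x.
Edge–face incidences: 2E = 4·6 + 3·x = 24 + 3x.
Every vertex has degree 5, so 5V = 2E.
Euler: V − E + F = 2 ⇒ (2E)/5 − E + (6 + x) = 2.
Multiply by 10: 2·(2E) − 5·(2E) + 10·(6 + x) = 20, i.e. 60 + 10x − 3·(24 + 3x) = 20.
Collecting terms: x − 12 = 20, so x = 32.
Then 2E = 24 + 3·32 = 120, so E = 60, V = 2E/5 = 24, F = 6 + 32 = 38.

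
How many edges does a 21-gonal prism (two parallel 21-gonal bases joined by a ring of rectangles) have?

63

A prism on an n-gon has two n-gon bases and n rectangular sides: V = 2·21 = 42, E = 3·21 = 63, F = 21 + 2 = 23.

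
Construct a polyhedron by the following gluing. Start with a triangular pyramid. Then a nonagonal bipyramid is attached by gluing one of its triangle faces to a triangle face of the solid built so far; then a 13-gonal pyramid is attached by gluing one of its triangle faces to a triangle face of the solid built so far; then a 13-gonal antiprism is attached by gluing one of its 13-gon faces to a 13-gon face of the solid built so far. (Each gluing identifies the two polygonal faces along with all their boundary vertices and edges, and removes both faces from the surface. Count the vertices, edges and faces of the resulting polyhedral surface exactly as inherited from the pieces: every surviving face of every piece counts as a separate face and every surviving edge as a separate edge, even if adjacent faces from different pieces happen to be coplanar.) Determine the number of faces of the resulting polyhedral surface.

58

A triangular pyramid: V=4, E=6, F=4.
Attach a nonagonal bipyramid (V=11, E=27, F=18) along a 3-gon: merge 3 vertices and 3 edges, delete both glued faces → V=12, E=30, F=20.
Attach a 13-gonal pyramid (V=14, E=26, F=14) along a 3-gon: merge 3 vertices and 3 edges, delete both glued faces → V=23, E=53, F=32.
Attach a 13-gonal antiprism (V=26, E=52, F=28) along a 13-gon: merge 13 vertices and 13 edges, delete both glued faces → V=36, E=92, F=58.
Check: V − E + F = 36 − 92 + 58 = 2.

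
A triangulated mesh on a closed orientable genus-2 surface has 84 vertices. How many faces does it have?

172

χ = 2 − 2·2 = -2, and every face is a triangle so 3F = 2E.
V − E + F = -2 with E = 3F/2 gives 84 − (3/2 − 1)·F = -2, so F = 172 and E = 258.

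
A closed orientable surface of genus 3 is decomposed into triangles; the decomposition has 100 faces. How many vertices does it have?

χ = 2 − 2·3 = -4, and every face is a triangle so 3F = 2E.
E = 3·100/2 = 150. Then V = -4 + E − F = -4 + 150 − 100 = 46.

46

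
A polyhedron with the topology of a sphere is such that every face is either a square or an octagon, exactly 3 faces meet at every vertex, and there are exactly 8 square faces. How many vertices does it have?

Let x be the number of octagons; then F = 8 + x.
Edge–face incidences: 2E = 4·8 + 8·x = 32 + 8x.
Every vertex has degree 3, so 3V = 2E.
Euler: V − E + F = 2 ⇒ (2E)/3 − E + (8 + x) = 2.
Multiply by 6: 2·(2E) − 3·(2E) + 6·(8 + x) = 12, i.e. 48 + 6x − (32 + 8x) = 12.
Collecting terms: −2x + 16 = 12, so −2x = −4, so x = 2.
Then 2E = 32 + 8·2 = 48, so E = 24, V = 2E/3 = 16, F = 8 + 2 = 10.

16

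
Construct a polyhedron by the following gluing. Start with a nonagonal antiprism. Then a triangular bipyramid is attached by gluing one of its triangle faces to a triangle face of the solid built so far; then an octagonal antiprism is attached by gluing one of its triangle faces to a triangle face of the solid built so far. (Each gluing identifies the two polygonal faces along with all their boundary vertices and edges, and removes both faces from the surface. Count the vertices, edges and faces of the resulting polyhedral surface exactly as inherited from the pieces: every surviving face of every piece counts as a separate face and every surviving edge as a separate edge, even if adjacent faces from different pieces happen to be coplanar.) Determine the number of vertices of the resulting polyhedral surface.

33

A nonagonal antiprism: V=18, E=36, F=20.
Attach a triangular bipyramid (V=5, E=9, F=6) along a 3-gon: merge 3 vertices and 3 edges, delete both glued faces → V=20, E=42, F=24.
Attach an octagonal antiprism (V=16, E=32, F=18) along a 3-gon: merge 3 vertices and 3 edges, delete both glued faces → V=33, E=71, F=40.
Check: V − E + F = 33 − 71 + 40 = 2.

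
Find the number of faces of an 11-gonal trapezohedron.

The n-trapezohedron (dual of the n-antiprism) has V = 2·11 + 2 = 24, E = 4·11 = 44, F = 2·11 = 22.

22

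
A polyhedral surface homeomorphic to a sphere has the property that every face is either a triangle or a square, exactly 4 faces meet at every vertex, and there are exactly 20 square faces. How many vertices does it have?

Let x be the number of triangles; then F = 20 + x.
Edge–face incidences: 2E = 4·20 + 3·x = 80 + 3x.
Every vertex has degree 4, so 4V = 2E.
Euler: V − E + F = 2 ⇒ (2E)/4 − E + (20 + x) = 2.
Multiply by 8: 2·(2E) − 4·(2E) + 8·(20 + x) = 16, i.e. 160 + 8x − 2·(80 + 3x) = 16.
Collecting terms: 2x = 16, so x = 8.
Then 2E = 80 + 3·8 = 104, so E = 52, V = 2E/4 = 26, F = 20 + 8 = 28.

26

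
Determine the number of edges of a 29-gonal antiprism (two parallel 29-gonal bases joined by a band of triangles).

116

An antiprism on an n-gon has two n-gon caps and 2n triangles: V = 2·29 = 58, E = 4·29 = 116, F = 2·29 + 2 = 60.
Check: V − E + F = 58 − 116 + 60 = 2.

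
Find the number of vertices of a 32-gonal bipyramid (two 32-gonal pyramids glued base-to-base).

A bipyramid over an n-gon has 2n triangular faces and n + 2 vertices: V = 32 + 2 = 34, E = 3·32 = 96, F = 2·32 = 64.

34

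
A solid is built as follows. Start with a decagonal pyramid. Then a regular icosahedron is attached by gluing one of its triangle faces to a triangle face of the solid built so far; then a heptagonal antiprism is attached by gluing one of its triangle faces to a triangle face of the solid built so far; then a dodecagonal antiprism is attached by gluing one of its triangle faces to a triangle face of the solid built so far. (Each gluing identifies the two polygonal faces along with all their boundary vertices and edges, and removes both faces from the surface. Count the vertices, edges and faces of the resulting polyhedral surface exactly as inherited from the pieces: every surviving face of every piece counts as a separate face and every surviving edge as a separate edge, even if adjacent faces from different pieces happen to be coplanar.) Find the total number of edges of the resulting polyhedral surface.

117

A decagonal pyramid: V=11, E=20, F=11.
Attach a regular icosahedron (V=12, E=30, F=20) along a 3-gon: merge 3 vertices and 3 edges, delete both glued faces → V=20, E=47, F=29.
Attach a heptagonal antiprism (V=14, E=28, F=16) along a 3-gon: merge 3 vertices and 3 edges, delete both glued faces → V=31, E=72, F=43.
Attach a dodecagonal antiprism (V=24, E=48, F=26) along a 3-gon: merge 3 vertices and 3 edges, delete both glued faces → V=52, E=117, F=67.
Check: V − E + F = 52 − 117 + 67 = 2.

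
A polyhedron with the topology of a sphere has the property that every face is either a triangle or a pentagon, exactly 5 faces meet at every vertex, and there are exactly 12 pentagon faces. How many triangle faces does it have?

80

Let x be the number of triangles; then F = 12 + x.
Edge–face incidences: 2E = 5·12 + 3·x = 60 + 3x.
Every vertex has degree 5, so 5V = 2E.
Euler: V − E + F = 2 ⇒ (2E)/5 − E + (12 + x) = 2.
Multiply by 10: 2·(2E) − 5·(2E) + 10·(12 + x) = 20, i.e. 120 + 10x − 3·(60 + 3x) = 20.
Collecting terms: x − 60 = 20, so x = 80.
Then 2E = 60 + 3·80 = 300, so E = 150, V = 2E/5 = 60, F = 12 + 80 = 92.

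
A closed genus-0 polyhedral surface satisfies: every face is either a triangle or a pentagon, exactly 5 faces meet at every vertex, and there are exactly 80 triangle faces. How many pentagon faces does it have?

12

Let x be the number of pentagons; then F = 80 + x.
Edge–face incidences: 2E = 3·80 + 5·x = 240 + 5x.
Every vertex has degree 5, so 5V = 2E.
Euler: V − E + F = 2 ⇒ (2E)/5 − E + (80 + x) = 2.
Multiply by 10: 2·(2E) − 5·(2E) + 10·(80 + x) = 20, i.e. 800 + 10x − 3·(240 + 5x) = 20.
Collecting terms: −5x + 80 = 20, so −5x = −60, so x = 12.
Then 2E = 240 + 5·12 = 300, so E = 150, V = 2E/5 = 60, F = 80 + 12 = 92.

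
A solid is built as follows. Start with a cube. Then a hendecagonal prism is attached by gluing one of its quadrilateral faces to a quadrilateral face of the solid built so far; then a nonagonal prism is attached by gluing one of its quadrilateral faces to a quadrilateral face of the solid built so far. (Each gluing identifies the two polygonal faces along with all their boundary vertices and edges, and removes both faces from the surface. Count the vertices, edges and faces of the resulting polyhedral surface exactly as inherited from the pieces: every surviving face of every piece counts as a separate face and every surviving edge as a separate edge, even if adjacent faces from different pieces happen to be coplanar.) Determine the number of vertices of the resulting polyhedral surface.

40

A cube: V=8, E=12, F=6.
Attach a hendecagonal prism (V=22, E=33, F=13) along a 4-gon: merge 4 vertices and 4 edges, delete both glued faces → V=26, E=41, F=17.
Attach a nonagonal prism (V=18, E=27, F=11) along a 4-gon: merge 4 vertices and 4 edges, delete both glued faces → V=40, E=64, F=26.
Check: V − E + F = 40 − 64 + 26 = 2.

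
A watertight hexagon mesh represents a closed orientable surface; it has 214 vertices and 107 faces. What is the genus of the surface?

Every face is a hexagon, so 2E = 6·107 = 642, giving E = 321.
χ = V − E + F = 214 − 321 + 107 = 0.
For a closed orientable surface χ = 2 − 2g, so g = (2 − (0))/2 = 1.

1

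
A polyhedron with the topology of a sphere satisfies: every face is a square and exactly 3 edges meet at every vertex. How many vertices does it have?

8

Each face has 4 edges and each edge borders two faces, so 2E = 4F.
Each vertex has degree 3, so 3V = 2E and hence V = 4F/3.
Euler: V − E + F = 2 ⇒ (4F/3) − (4F/2) + F = 2.
Multiply by 6: (8 − 12 + 6)F = 12, i.e. 2F = 12.
So F = 6, E = 4·6/2 = 12, V = 4·6/3 = 8.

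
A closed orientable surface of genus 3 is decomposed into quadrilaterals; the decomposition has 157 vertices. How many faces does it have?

161

χ = 2 − 2·3 = -4, and every face is a square so 4F = 2E.
V − E + F = -4 with E = 4F/2 gives 157 − (4/2 − 1)·F = -4, so F = 161 and E = 322.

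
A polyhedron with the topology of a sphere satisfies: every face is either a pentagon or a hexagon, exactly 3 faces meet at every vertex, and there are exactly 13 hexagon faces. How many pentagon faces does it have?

Let x be the number of pentagons; then F = 13 + x.
Edge–face incidences: 2E = 6·13 + 5·x = 78 + 5x.
Every vertex has degree 3, so 3V = 2E.
Euler: V − E + F = 2 ⇒ (2E)/3 − E + (13 + x) = 2.
Multiply by 6: 2·(2E) − 3·(2E) + 6·(13 + x) = 12, i.e. 78 + 6x − (78 + 5x) = 12.
Collecting terms: x = 12.
Then 2E = 78 + 5·12 = 138, so E = 69, V = 2E/3 = 46, F = 13 + 12 = 25.

12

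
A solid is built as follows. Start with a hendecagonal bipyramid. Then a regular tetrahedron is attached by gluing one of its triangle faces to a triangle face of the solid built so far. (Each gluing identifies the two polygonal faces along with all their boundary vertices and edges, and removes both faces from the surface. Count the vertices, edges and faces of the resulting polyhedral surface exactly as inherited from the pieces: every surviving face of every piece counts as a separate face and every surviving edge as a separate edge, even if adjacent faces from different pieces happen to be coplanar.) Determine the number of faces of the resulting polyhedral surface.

A hendecagonal bipyramid: V=13, E=33, F=22.
Attach a regular tetrahedron (V=4, E=6, F=4) along a 3-gon: merge 3 vertices and 3 edges, delete both glued faces → V=14, E=36, F=24.
Check: V − E + F = 14 − 36 + 24 = 2.

24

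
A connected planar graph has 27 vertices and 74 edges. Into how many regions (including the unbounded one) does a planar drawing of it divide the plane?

49

Euler's formula for a connected plane graph: V − E + F = 2, so F = 2 − 27 + 74 = 49.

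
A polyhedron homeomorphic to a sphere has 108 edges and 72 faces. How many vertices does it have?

38

Here V − E + F = 2.
V = 2 + E − F = 2 + 108 − 72 = 38.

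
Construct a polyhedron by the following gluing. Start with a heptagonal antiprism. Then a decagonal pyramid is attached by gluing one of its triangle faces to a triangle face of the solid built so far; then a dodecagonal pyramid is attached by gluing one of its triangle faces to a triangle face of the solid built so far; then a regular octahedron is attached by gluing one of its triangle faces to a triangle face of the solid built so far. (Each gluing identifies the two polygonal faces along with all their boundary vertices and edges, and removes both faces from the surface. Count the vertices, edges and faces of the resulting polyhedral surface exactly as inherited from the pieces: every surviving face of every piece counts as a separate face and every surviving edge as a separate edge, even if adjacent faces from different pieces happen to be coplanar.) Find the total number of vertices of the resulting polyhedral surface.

35

A heptagonal antiprism: V=14, E=28, F=16.
Attach a decagonal pyramid (V=11, E=20, F=11) along a 3-gon: merge 3 vertices and 3 edges, delete both glued faces → V=22, E=45, F=25.
Attach a dodecagonal pyramid (V=13, E=24, F=13) along a 3-gon: merge 3 vertices and 3 edges, delete both glued faces → V=32, E=66, F=36.
Attach a regular octahedron (V=6, E=12, F=8) along a 3-gon: merge 3 vertices and 3 edges, delete both glued faces → V=35, E=75, F=42.
Check: V − E + F = 35 − 75 + 42 = 2.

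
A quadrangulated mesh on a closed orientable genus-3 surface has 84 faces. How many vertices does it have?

80

χ = 2 − 2·3 = -4, and every face is a square so 4F = 2E.
E = 4·84/2 = 168. Then V = -4 + E − F = -4 + 168 − 84 = 80.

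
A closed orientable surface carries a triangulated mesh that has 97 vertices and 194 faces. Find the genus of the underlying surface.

Every face is a triangle, so 2E = 3·194 = 582, giving E = 291.
χ = V − E + F = 97 − 291 + 194 = 0.
For a closed orientable surface χ = 2 − 2g, so g = (2 − (0))/2 = 1.

1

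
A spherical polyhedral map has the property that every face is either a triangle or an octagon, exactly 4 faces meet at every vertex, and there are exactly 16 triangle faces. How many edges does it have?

Let x be the number of octagons; then F = 16 + x.
Edge–face incidences: 2E = 3·16 + 8·x = 48 + 8x.
Every vertex has degree 4, so 4V = 2E.
Euler: V − E + F = 2 ⇒ (2E)/4 − E + (16 + x) = 2.
Multiply by 8: 2·(2E) − 4·(2E) + 8·(16 + x) = 16, i.e. 128 + 8x − 2·(48 + 8x) = 16.
Collecting terms: −8x + 32 = 16, so −8x = −16, so x = 2.
Then 2E = 48 + 8·2 = 64, so E = 32, V = 2E/4 = 16, F = 16 + 2 = 18.

32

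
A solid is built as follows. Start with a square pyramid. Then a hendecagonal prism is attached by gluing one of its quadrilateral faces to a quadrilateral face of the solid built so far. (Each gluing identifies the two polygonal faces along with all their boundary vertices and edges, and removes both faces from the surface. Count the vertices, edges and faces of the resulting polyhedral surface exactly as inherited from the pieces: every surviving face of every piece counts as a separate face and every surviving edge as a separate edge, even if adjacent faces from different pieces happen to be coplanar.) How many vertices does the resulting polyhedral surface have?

23

A square pyramid: V=5, E=8, F=5.
Attach a hendecagonal prism (V=22, E=33, F=13) along a 4-gon: merge 4 vertices and 4 edges, delete both glued faces → V=23, E=37, F=16.
Check: V − E + F = 23 − 37 + 16 = 2.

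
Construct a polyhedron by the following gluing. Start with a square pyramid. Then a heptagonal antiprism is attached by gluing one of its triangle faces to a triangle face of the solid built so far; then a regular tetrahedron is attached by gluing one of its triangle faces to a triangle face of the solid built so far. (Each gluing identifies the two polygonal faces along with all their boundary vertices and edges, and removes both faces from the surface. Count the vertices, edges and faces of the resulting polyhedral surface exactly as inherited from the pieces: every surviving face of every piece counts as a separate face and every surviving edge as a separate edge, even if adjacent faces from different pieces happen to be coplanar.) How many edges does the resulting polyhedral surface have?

36

A square pyramid: V=5, E=8, F=5.
Attach a heptagonal antiprism (V=14, E=28, F=16) along a 3-gon: merge 3 vertices and 3 edges, delete both glued faces → V=16, E=33, F=19.
Attach a regular tetrahedron (V=4, E=6, F=4) along a 3-gon: merge 3 vertices and 3 edges, delete both glued faces → V=17, E=36, F=21.
Check: V − E + F = 17 − 36 + 21 = 2.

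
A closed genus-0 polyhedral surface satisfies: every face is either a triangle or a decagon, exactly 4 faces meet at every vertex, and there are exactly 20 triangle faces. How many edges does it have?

40

Let x be the number of decagons; then F = 20 + x.
Edge–face incidences: 2E = 3·20 + 10·x = 60 + 10x.
Every vertex has degree 4, so 4V = 2E.
Euler: V − E + F = 2 ⇒ (2E)/4 − E + (20 + x) = 2.
Multiply by 8: 2·(2E) − 4·(2E) + 8·(20 + x) = 16, i.e. 160 + 8x − 2·(60 + 10x) = 16.
Collecting terms: −12x + 40 = 16, so −12x = −24, so x = 2.
Then 2E = 60 + 10·2 = 80, so E = 40, V = 2E/4 = 20, F = 20 + 2 = 22.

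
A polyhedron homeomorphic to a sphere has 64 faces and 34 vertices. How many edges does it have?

96

Here V − E + F = 2.
E = V + F − (2) = 34 + 64 − (2) = 96.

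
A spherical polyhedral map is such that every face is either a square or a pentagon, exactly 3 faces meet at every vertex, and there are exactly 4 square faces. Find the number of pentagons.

Let x be the number of pentagons; then F = 4 + x.
Edge–face incidences: 2E = 4·4 + 5·x = 16 + 5x.
Every vertex has degree 3, so 3V = 2E.
Euler: V − E + F = 2 ⇒ (2E)/3 − E + (4 + x) = 2.
Multiply by 6: 2·(2E) − 3·(2E) + 6·(4 + x) = 12, i.e. 24 + 6x − (16 + 5x) = 12.
Collecting terms: x + 8 = 12, so x = 4.
Then 2E = 16 + 5·4 = 36, so E = 18, V = 2E/3 = 12, F = 4 + 4 = 8.

4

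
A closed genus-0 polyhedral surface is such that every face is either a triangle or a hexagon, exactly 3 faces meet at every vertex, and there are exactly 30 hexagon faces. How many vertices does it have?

64

Let x be the number of triangles; then F = 30 + x.
Edge–face incidences: 2E = 6·30 + 3·x = 180 + 3x.
Every vertex has degree 3, so 3V = 2E.
Euler: V − E + F = 2 ⇒ (2E)/3 − E + (30 + x) = 2.
Multiply by 6: 2·(2E) − 3·(2E) + 6·(30 + x) = 12, i.e. 180 + 6x − (180 + 3x) = 12.
Collecting terms: 3x = 12, so x = 4.
Then 2E = 180 + 3·4 = 192, so E = 96, V = 2E/3 = 64, F = 30 + 4 = 34.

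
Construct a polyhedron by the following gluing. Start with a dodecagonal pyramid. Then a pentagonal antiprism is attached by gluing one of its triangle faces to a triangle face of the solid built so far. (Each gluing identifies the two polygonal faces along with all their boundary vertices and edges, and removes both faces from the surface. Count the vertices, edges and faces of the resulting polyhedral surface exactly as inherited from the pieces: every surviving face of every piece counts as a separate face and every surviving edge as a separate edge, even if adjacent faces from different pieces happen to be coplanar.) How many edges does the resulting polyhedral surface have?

41

A dodecagonal pyramid: V=13, E=24, F=13.
Attach a pentagonal antiprism (V=10, E=20, F=12) along a 3-gon: merge 3 vertices and 3 edges, delete both glued faces → V=20, E=41, F=23.
Check: V − E + F = 20 − 41 + 23 = 2.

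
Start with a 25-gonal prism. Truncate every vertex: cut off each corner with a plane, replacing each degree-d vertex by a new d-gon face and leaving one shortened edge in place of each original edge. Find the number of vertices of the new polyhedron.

150

The base solid has V = 50, E = 75, F = 27.
Truncation replaces each original edge-end by a new vertex, so V′ = 2E = 150.
Each original edge survives, and each old vertex of degree d contributes d new edges; summing degrees gives Σd = 2E, so E′ = E + 2E = 3E = 225.
Each original face survives and each original vertex becomes one new face: F′ = F + V = 77.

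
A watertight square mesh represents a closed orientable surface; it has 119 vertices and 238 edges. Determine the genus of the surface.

Every face is a square and each edge borders two faces, so 4F = 2·238, giving F = 119.
χ = V − E + F = 119 − 238 + 119 = 0.
For a closed orientable surface χ = 2 − 2g, so g = (2 − (0))/2 = 1.

1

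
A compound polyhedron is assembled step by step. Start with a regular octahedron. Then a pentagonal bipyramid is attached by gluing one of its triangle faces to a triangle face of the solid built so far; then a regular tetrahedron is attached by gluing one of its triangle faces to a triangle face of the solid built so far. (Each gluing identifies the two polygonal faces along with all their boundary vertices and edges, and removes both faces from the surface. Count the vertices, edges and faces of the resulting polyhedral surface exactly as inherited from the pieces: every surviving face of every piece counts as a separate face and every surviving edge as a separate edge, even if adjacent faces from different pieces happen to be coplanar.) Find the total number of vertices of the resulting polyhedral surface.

A regular octahedron: V=6, E=12, F=8.
Attach a pentagonal bipyramid (V=7, E=15, F=10) along a 3-gon: merge 3 vertices and 3 edges, delete both glued faces → V=10, E=24, F=16.
Attach a regular tetrahedron (V=4, E=6, F=4) along a 3-gon: merge 3 vertices and 3 edges, delete both glued faces → V=11, E=27, F=18.
Check: V − E + F = 11 − 27 + 18 = 2.

11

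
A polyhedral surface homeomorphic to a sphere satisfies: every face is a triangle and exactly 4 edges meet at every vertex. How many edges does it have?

Each face has 3 edges and each edge borders two faces, so 2E = 3F.
Each vertex has degree 4, so 4V = 2E and hence V = 3F/4.
Euler: V − E + F = 2 ⇒ (3F/4) − (3F/2) + F = 2.
Multiply by 8: (6 − 12 + 8)F = 16, i.e. 2F = 16.
So F = 8, E = 3·8/2 = 12, V = 3·8/4 = 6.

12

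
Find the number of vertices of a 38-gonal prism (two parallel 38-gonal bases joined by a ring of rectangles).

A prism on an n-gon has two n-gon bases and n rectangular sides: V = 2·38 = 76, E = 3·38 = 114, F = 38 + 2 = 40.

76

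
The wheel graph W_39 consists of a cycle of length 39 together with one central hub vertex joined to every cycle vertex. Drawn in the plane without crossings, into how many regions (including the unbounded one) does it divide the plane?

W_39 has V = 39 + 1 = 40 vertices and E = 2·39 = 78 edges.
By Euler's formula F = 2 − V + E = 2 − 40 + 78 = 40.

40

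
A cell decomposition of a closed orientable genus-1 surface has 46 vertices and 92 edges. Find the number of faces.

46

For a closed orientable surface of genus 1, χ = 2 − 2·1 = 0.
F = 0 − V + E = 0 − 46 + 92 = 46.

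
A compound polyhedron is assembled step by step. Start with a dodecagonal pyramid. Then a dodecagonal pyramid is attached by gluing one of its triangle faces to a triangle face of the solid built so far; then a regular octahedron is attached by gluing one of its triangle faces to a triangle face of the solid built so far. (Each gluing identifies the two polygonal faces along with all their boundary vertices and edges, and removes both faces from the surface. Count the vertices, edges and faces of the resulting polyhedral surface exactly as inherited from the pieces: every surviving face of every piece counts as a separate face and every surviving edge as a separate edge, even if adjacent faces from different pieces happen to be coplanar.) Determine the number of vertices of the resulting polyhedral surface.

A dodecagonal pyramid: V=13, E=24, F=13.
Attach a dodecagonal pyramid (V=13, E=24, F=13) along a 3-gon: merge 3 vertices and 3 edges, delete both glued faces → V=23, E=45, F=24.
Attach a regular octahedron (V=6, E=12, F=8) along a 3-gon: merge 3 vertices and 3 edges, delete both glued faces → V=26, E=54, F=30.
Check: V − E + F = 26 − 54 + 30 = 2.

26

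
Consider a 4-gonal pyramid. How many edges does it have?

A pyramid on an n-gon base has one n-gon and n triangles: V = 4 + 1 = 5, E = 2·4 = 8, F = 4 + 1 = 5.

8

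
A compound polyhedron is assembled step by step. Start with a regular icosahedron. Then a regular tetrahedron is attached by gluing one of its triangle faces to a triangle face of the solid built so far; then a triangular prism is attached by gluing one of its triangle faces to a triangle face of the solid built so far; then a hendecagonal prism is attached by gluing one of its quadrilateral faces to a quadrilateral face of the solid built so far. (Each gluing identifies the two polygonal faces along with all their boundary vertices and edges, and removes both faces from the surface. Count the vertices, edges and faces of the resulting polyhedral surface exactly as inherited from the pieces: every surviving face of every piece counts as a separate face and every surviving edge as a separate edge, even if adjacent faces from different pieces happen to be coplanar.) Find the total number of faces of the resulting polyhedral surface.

A regular icosahedron: V=12, E=30, F=20.
Attach a regular tetrahedron (V=4, E=6, F=4) along a 3-gon: merge 3 vertices and 3 edges, delete both glued faces → V=13, E=33, F=22.
Attach a triangular prism (V=6, E=9, F=5) along a 3-gon: merge 3 vertices and 3 edges, delete both glued faces → V=16, E=39, F=25.
Attach a hendecagonal prism (V=22, E=33, F=13) along a 4-gon: merge 4 vertices and 4 edges, delete both glued faces → V=34, E=68, F=36.
Check: V − E + F = 34 − 68 + 36 = 2.

36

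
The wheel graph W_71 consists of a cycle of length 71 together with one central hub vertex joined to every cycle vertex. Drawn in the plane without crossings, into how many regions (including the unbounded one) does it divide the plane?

72

W_71 has V = 71 + 1 = 72 vertices and E = 2·71 = 142 edges.
By Euler's formula F = 2 − V + E = 2 − 72 + 142 = 72.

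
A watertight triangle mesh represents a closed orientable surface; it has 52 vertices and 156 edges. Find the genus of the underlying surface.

Every face is a triangle and each edge borders two faces, so 3F = 2·156, giving F = 104.
χ = V − E + F = 52 − 156 + 104 = 0.
For a closed orientable surface χ = 2 − 2g, so g = (2 − (0))/2 = 1.

1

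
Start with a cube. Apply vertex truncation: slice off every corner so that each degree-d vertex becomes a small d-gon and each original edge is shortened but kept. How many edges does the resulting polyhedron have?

36

The base solid has V = 8, E = 12, F = 6.
Truncation replaces each original edge-end by a new vertex, so V′ = 2E = 24.
Each original edge survives, and each old vertex of degree d contributes d new edges; summing degrees gives Σd = 2E, so E′ = E + 2E = 3E = 36.
Each original face survives and each original vertex becomes one new face: F′ = F + V = 14.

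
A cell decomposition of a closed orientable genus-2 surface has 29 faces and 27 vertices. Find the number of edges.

58

For a closed orientable surface of genus 2, χ = 2 − 2·2 = -2.
E = V + F − (-2) = 27 + 29 − (-2) = 58.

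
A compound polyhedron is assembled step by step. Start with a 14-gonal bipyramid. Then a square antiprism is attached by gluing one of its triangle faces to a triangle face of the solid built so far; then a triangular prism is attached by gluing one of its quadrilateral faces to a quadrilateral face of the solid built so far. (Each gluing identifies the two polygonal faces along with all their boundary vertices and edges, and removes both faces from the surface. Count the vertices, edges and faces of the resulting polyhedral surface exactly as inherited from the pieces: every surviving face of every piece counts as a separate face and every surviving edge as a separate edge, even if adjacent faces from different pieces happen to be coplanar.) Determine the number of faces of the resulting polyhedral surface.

A 14-gonal bipyramid: V=16, E=42, F=28.
Attach a square antiprism (V=8, E=16, F=10) along a 3-gon: merge 3 vertices and 3 edges, delete both glued faces → V=21, E=55, F=36.
Attach a triangular prism (V=6, E=9, F=5) along a 4-gon: merge 4 vertices and 4 edges, delete both glued faces → V=23, E=60, F=39.
Check: V − E + F = 23 − 60 + 39 = 2.

39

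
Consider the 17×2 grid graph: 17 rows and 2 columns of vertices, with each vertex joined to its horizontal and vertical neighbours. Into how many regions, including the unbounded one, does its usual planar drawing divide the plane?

The grid has V = 17·2 = 34 vertices and E = 17·1 + 2·16 = 49 edges.
F = 2 − V + E = 2 − 34 + 49 = 17.

17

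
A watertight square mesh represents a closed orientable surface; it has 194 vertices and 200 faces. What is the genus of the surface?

Every face is a square, so 2E = 4·200 = 800, giving E = 400.
χ = V − E + F = 194 − 400 + 200 = -6.
For a closed orientable surface χ = 2 − 2g, so g = (2 − (-6))/2 = 4.

4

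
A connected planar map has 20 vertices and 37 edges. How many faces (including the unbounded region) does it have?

19

Euler's formula for a connected plane graph: V − E + F = 2, so F = 2 − 20 + 37 = 19.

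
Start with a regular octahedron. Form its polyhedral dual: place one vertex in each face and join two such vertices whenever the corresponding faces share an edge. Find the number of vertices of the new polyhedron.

8

The base solid has V = 6, E = 12, F = 8.
The dual swaps V and F and preserves E: V′ = F = 8, E′ = E = 12, F′ = V = 6.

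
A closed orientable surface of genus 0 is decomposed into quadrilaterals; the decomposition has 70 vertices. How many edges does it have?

χ = 2 − 2·0 = 2, and every face is a square so 4F = 2E.
V − E + F = 2 with E = 4F/2 gives 70 − (4/2 − 1)·F = 2, so F = 68 and E = 136.

136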